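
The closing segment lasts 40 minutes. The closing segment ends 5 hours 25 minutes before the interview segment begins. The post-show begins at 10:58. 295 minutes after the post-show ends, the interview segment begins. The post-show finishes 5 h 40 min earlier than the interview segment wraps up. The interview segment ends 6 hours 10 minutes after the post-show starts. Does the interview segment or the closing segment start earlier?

the closing segment

The interview segment ends at 10:58 + 370 min = 17:08.
The post-show ends at 17:08 − 340 min = 11:28.
The interview segment starts at 11:28 + 295 min = 16:23.
The closing segment ends at 16:23 − 325 min = 10:58.
The closing segment starts at 10:58 − 40 min = 10:18.
The interview segment starts at 16:23 and the closing segment starts at 10:18, so the closing segment is first.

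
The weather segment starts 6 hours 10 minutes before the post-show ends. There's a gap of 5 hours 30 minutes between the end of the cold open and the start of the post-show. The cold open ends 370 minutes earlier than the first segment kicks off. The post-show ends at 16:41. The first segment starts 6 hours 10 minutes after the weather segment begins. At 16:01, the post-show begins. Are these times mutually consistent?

Yes

The weather segment starts at 16:41 − 370 min = 10:31.
The first segment starts at 10:31 + 370 min = 16:41.
The cold open ends at 16:41 − 370 min = 10:31.
The post-show starts at 10:31 + 330 min = 16:01.
That matches the stated 16:01, so the schedule is consistent.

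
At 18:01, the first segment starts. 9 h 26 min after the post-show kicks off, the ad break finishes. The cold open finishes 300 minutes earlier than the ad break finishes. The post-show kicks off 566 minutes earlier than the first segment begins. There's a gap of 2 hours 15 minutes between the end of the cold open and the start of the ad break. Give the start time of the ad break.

The post-show starts at 18:01 − 566 min = 08:35.
The ad break ends at 08:35 + 566 min = 18:01.
The cold open ends at 18:01 − 300 min = 13:01.
The ad break starts at 13:01 + 135 min = 15:16.

15:16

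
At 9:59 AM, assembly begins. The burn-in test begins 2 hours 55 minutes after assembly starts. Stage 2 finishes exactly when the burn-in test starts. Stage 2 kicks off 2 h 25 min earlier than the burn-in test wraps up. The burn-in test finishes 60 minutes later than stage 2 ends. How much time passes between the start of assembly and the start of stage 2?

The burn-in test starts at 9:59 AM + 175 min = 12:54 PM.
So stage 2 ends at 12:54 PM.
The burn-in test ends at 12:54 PM + 60 min = 1:54 PM.
Stage 2 starts at 1:54 PM − 145 min = 11:29 AM.
From 9:59 AM to 11:29 AM is 1.5 hours.

1.5 hours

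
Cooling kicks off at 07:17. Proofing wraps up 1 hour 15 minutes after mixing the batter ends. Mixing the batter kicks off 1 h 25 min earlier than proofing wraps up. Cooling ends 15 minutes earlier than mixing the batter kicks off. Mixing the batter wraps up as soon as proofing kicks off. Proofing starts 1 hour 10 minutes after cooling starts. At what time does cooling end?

Proofing starts at 07:17 + 70 min = 08:27.
So mixing the batter ends at 08:27.
Proofing ends at 08:27 + 75 min = 09:42.
Mixing the batter starts at 09:42 − 85 min = 08:17.
Cooling ends at 08:17 − 15 min = 08:02.

08:02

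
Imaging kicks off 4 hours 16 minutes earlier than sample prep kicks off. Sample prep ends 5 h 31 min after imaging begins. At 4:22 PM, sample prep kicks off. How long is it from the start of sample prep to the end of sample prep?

75 minutes

Imaging starts at 4:22 PM − 256 min = 12:06 PM.
Sample prep ends at 12:06 PM + 331 min = 5:37 PM.
From 4:22 PM to 5:37 PM is 75 minutes.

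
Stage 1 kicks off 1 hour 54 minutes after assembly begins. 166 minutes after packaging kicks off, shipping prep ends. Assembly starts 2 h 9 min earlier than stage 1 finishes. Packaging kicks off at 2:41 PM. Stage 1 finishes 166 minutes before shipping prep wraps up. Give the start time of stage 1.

2:26 PM

Shipping prep ends at 2:41 PM + 166 min = 5:27 PM.
Stage 1 ends at 5:27 PM − 166 min = 2:41 PM.
Assembly starts at 2:41 PM − 129 min = 12:32 PM.
Stage 1 starts at 12:32 PM + 114 min = 2:26 PM.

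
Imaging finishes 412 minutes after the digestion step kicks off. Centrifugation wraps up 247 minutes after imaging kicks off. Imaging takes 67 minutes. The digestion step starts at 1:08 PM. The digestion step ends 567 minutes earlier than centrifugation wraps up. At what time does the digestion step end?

Imaging ends at 1:08 PM + 412 min = 8:00 PM.
Imaging starts at 8:00 PM − 67 min = 6:53 PM.
Centrifugation ends at 6:53 PM + 247 min = 11:00 PM.
The digestion step ends at 11:00 PM − 567 min = 1:33 PM.

1:33 PM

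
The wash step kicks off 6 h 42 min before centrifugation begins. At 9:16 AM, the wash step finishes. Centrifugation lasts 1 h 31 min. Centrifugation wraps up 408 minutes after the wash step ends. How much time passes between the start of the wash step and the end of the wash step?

1 h 25 min

Centrifugation ends at 9:16 AM + 408 min = 4:04 PM.
Centrifugation starts at 4:04 PM − 91 min = 2:33 PM.
The wash step starts at 2:33 PM − 402 min = 7:51 AM.
From 7:51 AM to 9:16 AM is 1 h 25 min.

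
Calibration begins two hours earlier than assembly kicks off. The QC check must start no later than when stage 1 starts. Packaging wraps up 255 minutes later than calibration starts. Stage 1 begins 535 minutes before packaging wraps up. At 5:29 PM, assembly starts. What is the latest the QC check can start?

10:49 AM

Calibration starts at 5:29 PM − 120 min = 3:29 PM.
Packaging ends at 3:29 PM + 255 min = 7:44 PM.
Stage 1 starts at 7:44 PM − 535 min = 10:49 AM.
The QC check is bounded by stage 1, so the latest it can start is 10:49 AM.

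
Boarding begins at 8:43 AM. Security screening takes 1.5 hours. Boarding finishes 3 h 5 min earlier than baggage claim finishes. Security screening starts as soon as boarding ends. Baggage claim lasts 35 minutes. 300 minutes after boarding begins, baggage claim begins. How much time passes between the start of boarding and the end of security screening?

4 hours

Baggage claim starts at 8:43 AM + 300 min = 1:43 PM.
Baggage claim ends at 1:43 PM + 35 min = 2:18 PM.
Boarding ends at 2:18 PM − 185 min = 11:13 AM.
So security screening starts at 11:13 AM.
Security screening ends at 11:13 AM + 90 min = 12:43 PM.
From 8:43 AM to 12:43 PM is 4 hours.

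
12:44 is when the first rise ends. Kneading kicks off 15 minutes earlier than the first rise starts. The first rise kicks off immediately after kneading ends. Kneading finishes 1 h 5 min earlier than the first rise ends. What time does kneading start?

Kneading ends at 12:44 − 65 min = 11:39.
So the first rise starts at 11:39.
Kneading starts at 11:39 − 15 min = 11:24.

11:24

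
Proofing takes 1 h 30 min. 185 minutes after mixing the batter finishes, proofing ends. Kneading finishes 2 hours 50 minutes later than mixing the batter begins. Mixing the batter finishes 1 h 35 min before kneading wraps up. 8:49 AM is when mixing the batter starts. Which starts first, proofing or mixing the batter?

Kneading ends at 8:49 AM + 170 min = 11:39 AM.
Mixing the batter ends at 11:39 AM − 95 min = 10:04 AM.
Proofing ends at 10:04 AM + 185 min = 1:09 PM.
Proofing starts at 1:09 PM − 90 min = 11:39 AM.
Proofing starts at 11:39 AM and mixing the batter starts at 8:49 AM, so mixing the batter is first.

mixing the batter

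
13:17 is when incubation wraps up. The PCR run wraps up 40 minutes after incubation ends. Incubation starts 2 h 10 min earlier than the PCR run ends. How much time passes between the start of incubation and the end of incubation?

an hour and a half

The PCR run ends at 13:17 + 40 min = 13:57.
Incubation starts at 13:57 − 130 min = 11:47.
From 11:47 to 13:17 is an hour and a half.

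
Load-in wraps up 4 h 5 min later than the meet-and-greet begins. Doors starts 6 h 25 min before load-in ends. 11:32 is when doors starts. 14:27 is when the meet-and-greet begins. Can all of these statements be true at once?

No

Load-in ends at 14:27 + 245 min = 18:32.
Doors starts at 18:32 − 385 min = 12:07.
But doors is also said to start at 11:32 — a 35-minute conflict.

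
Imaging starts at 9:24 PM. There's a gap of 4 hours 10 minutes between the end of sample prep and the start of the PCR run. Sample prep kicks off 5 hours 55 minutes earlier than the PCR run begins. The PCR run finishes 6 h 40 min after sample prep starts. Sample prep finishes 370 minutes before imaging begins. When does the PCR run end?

Sample prep ends at 9:24 PM − 370 min = 3:14 PM.
The PCR run starts at 3:14 PM + 250 min = 7:24 PM.
Sample prep starts at 7:24 PM − 355 min = 1:29 PM.
The PCR run ends at 1:29 PM + 400 min = 8:09 PM.

8:09 PM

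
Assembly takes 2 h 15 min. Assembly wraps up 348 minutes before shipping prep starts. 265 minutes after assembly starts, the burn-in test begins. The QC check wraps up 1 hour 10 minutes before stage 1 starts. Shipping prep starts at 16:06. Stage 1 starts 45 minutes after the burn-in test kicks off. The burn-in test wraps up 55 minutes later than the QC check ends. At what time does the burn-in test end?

12:58

Assembly ends at 16:06 − 348 min = 10:18.
Assembly starts at 10:18 − 135 min = 08:03.
The burn-in test starts at 08:03 + 265 min = 12:28.
Stage 1 starts at 12:28 + 45 min = 13:13.
The QC check ends at 13:13 − 70 min = 12:03.
The burn-in test ends at 12:03 + 55 min = 12:58.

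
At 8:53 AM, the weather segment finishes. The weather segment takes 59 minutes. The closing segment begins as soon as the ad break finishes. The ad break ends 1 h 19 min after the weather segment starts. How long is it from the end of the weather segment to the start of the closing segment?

20 minutes

The weather segment starts at 8:53 AM − 59 min = 7:54 AM.
The ad break ends at 7:54 AM + 79 min = 9:13 AM.
So the closing segment starts at 9:13 AM.
From 8:53 AM to 9:13 AM is 20 minutes.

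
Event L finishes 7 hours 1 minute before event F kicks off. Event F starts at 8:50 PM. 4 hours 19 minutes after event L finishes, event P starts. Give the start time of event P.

Event L ends at 8:50 PM − 421 min = 1:49 PM.
Event P starts at 1:49 PM + 259 min = 6:08 PM.

6:08 PM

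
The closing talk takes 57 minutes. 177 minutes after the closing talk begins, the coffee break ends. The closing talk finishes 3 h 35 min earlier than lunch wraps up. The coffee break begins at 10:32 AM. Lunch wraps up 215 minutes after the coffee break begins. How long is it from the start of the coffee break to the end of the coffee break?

2 hours

Lunch ends at 10:32 AM + 215 min = 2:07 PM.
The closing talk ends at 2:07 PM − 215 min = 10:32 AM.
The closing talk starts at 10:32 AM − 57 min = 9:35 AM.
The coffee break ends at 9:35 AM + 177 min = 12:32 PM.
From 10:32 AM to 12:32 PM is 2 hours.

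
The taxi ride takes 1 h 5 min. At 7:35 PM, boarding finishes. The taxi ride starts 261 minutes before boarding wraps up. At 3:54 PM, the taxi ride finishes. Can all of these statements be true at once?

No

The taxi ride starts at 7:35 PM − 261 min = 3:14 PM.
The taxi ride ends at 3:14 PM + 65 min = 4:19 PM.
But the taxi ride is also said to end at 3:54 PM — a 25-minute conflict.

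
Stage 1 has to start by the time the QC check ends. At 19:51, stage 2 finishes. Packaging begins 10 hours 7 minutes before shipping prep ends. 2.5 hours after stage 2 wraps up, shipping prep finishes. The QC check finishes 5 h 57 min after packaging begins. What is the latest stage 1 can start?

18:11

Shipping prep ends at 19:51 + 150 min = 22:21.
Packaging starts at 22:21 − 607 min = 12:14.
The QC check ends at 12:14 + 357 min = 18:11.
Stage 1 is bounded by the QC check, so the latest it can start is 18:11.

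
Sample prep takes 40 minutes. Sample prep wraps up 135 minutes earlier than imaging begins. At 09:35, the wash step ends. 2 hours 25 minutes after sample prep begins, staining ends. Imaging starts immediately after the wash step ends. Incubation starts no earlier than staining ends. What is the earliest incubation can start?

09:05

Imaging starts at 09:35.
Sample prep ends at 09:35 − 135 min = 07:20.
Sample prep starts at 07:20 − 40 min = 06:40.
Staining ends at 06:40 + 145 min = 09:05.
Incubation is bounded by staining, so the earliest it can start is 09:05.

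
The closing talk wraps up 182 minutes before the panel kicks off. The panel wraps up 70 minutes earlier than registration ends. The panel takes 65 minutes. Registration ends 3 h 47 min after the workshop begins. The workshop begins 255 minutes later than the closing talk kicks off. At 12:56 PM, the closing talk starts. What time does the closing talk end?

3:41 PM

The workshop starts at 12:56 PM + 255 min = 5:11 PM.
Registration ends at 5:11 PM + 227 min = 8:58 PM.
The panel ends at 8:58 PM − 70 min = 7:48 PM.
The panel starts at 7:48 PM − 65 min = 6:43 PM.
The closing talk ends at 6:43 PM − 182 min = 3:41 PM.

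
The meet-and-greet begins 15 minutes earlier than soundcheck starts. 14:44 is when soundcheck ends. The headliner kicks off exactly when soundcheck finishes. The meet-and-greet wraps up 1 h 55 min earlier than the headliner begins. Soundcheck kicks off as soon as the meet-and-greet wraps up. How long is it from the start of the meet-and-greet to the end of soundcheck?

The headliner starts at 14:44.
The meet-and-greet ends at 14:44 − 115 min = 12:49.
So soundcheck starts at 12:49.
The meet-and-greet starts at 12:49 − 15 min = 12:34.
From 12:34 to 14:44 is 2 hours 10 minutes.

2 hours 10 minutes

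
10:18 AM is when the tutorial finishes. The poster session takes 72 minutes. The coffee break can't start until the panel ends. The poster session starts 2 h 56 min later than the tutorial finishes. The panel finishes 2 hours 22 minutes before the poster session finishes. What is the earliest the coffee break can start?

The poster session starts at 10:18 AM + 176 min = 1:14 PM.
The poster session ends at 1:14 PM + 72 min = 2:26 PM.
The panel ends at 2:26 PM − 142 min = 12:04 PM.
The coffee break is bounded by the panel, so the earliest it can start is 12:04 PM.

12:04 PM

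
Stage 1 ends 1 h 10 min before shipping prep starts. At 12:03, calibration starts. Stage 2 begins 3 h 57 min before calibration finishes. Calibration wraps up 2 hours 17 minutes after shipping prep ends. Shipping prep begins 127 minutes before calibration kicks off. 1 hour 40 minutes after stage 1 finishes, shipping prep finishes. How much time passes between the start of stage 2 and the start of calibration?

3 hours 17 minutes

Shipping prep starts at 12:03 − 127 min = 09:56.
Stage 1 ends at 09:56 − 70 min = 08:46.
Shipping prep ends at 08:46 + 100 min = 10:26.
Calibration ends at 10:26 + 137 min = 12:43.
Stage 2 starts at 12:43 − 237 min = 08:46.
From 08:46 to 12:03 is 3 hours 17 minutes.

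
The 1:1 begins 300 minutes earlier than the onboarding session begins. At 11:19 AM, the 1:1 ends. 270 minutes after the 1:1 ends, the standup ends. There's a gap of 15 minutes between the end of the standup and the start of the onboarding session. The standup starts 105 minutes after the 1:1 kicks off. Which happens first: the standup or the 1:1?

The standup ends at 11:19 AM + 270 min = 3:49 PM.
The onboarding session starts at 3:49 PM + 15 min = 4:04 PM.
The 1:1 starts at 4:04 PM − 300 min = 11:04 AM.
The standup starts at 11:04 AM + 105 min = 12:49 PM.
The standup starts at 12:49 PM and the 1:1 starts at 11:04 AM, so the 1:1 is first.

the 1:1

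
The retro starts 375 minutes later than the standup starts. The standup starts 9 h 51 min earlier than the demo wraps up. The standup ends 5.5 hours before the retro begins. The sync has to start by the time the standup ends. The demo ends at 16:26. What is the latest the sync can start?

The standup starts at 16:26 − 591 min = 06:35.
The retro starts at 06:35 + 375 min = 12:50.
The standup ends at 12:50 − 330 min = 07:20.
The sync is bounded by the standup, so the latest it can start is 07:20.

07:20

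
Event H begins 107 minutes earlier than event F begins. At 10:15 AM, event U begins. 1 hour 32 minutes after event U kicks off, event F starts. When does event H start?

10:00 AM

Event F starts at 10:15 AM + 92 min = 11:47 AM.
Event H starts at 11:47 AM − 107 min = 10:00 AM.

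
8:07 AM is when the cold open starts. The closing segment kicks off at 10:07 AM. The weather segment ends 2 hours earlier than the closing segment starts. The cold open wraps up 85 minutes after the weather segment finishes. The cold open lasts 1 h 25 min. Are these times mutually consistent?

The weather segment ends at 10:07 AM − 120 min = 8:07 AM.
The cold open ends at 8:07 AM + 85 min = 9:32 AM.
The cold open starts at 9:32 AM − 85 min = 8:07 AM.
That matches the stated 8:07 AM, so the schedule is consistent.

Yes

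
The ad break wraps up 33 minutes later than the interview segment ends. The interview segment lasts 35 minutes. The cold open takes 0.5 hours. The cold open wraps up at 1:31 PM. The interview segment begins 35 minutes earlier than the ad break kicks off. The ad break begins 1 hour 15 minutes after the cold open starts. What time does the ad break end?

The cold open starts at 1:31 PM − 30 min = 1:01 PM.
The ad break starts at 1:01 PM + 75 min = 2:16 PM.
The interview segment starts at 2:16 PM − 35 min = 1:41 PM.
The interview segment ends at 1:41 PM + 35 min = 2:16 PM.
The ad break ends at 2:16 PM + 33 min = 2:49 PM.

2:49 PM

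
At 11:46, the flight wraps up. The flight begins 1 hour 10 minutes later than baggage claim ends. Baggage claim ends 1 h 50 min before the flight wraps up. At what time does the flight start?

11:06

Baggage claim ends at 11:46 − 110 min = 09:56.
The flight starts at 09:56 + 70 min = 11:06.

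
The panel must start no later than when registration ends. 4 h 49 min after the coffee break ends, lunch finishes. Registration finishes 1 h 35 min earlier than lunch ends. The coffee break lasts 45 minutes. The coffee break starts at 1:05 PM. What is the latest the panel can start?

The coffee break ends at 1:05 PM + 45 min = 1:50 PM.
Lunch ends at 1:50 PM + 289 min = 6:39 PM.
Registration ends at 6:39 PM − 95 min = 5:04 PM.
The panel is bounded by registration, so the latest it can start is 5:04 PM.

5:04 PM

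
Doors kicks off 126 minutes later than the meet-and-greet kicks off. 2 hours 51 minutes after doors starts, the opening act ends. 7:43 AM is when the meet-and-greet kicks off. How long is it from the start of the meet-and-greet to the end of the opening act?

Doors starts at 7:43 AM + 126 min = 9:49 AM.
The opening act ends at 9:49 AM + 171 min = 12:40 PM.
From 7:43 AM to 12:40 PM is 4 h 57 min.

4 h 57 min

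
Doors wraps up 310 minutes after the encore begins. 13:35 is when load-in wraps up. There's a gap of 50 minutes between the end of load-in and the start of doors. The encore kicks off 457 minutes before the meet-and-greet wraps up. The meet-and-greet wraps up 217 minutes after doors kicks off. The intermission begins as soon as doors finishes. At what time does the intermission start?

15:35

Doors starts at 13:35 + 50 min = 14:25.
The meet-and-greet ends at 14:25 + 217 min = 18:02.
The encore starts at 18:02 − 457 min = 10:25.
Doors ends at 10:25 + 310 min = 15:35.
So the intermission starts at 15:35.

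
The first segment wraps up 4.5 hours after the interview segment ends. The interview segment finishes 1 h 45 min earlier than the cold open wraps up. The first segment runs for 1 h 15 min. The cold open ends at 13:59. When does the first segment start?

15:29

The interview segment ends at 13:59 − 105 min = 12:14.
The first segment ends at 12:14 + 270 min = 16:44.
The first segment starts at 16:44 − 75 min = 15:29.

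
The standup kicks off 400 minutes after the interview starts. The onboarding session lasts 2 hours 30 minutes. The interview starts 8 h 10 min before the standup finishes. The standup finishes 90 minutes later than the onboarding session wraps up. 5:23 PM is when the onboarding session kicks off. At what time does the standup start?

7:53 PM

The onboarding session ends at 5:23 PM + 150 min = 7:53 PM.
The standup ends at 7:53 PM + 90 min = 9:23 PM.
The interview starts at 9:23 PM − 490 min = 1:13 PM.
The standup starts at 1:13 PM + 400 min = 7:53 PM.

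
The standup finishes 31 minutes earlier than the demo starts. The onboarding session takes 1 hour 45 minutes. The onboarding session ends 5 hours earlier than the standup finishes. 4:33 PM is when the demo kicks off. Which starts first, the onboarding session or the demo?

The standup ends at 4:33 PM − 31 min = 4:02 PM.
The onboarding session ends at 4:02 PM − 300 min = 11:02 AM.
The onboarding session starts at 11:02 AM − 105 min = 9:17 AM.
The onboarding session starts at 9:17 AM and the demo starts at 4:33 PM, so the onboarding session is first.

the onboarding session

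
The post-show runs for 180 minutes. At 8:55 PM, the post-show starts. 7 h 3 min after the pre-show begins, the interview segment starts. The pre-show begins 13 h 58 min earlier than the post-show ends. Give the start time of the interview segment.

5:00 PM

The post-show ends at 8:55 PM + 180 min = 11:55 PM.
The pre-show starts at 11:55 PM − 838 min = 9:57 AM.
The interview segment starts at 9:57 AM + 423 min = 5:00 PM.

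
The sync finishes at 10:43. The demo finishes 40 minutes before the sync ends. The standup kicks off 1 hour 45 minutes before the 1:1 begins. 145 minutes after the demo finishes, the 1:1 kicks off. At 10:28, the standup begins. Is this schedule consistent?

No

The demo ends at 10:43 − 40 min = 10:03.
The 1:1 starts at 10:03 + 145 min = 12:28.
The standup starts at 12:28 − 105 min = 10:43.
But the standup is also said to start at 10:28 — a 15-minute conflict.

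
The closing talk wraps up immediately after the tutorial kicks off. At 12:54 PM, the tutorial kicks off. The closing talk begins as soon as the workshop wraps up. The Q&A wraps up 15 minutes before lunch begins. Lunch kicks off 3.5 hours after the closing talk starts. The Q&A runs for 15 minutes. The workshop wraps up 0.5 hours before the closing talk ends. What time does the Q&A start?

3:24 PM

The closing talk ends at 12:54 PM.
The workshop ends at 12:54 PM − 30 min = 12:24 PM.
So the closing talk starts at 12:24 PM.
Lunch starts at 12:24 PM + 210 min = 3:54 PM.
The Q&A ends at 3:54 PM − 15 min = 3:39 PM.
The Q&A starts at 3:39 PM − 15 min = 3:24 PM.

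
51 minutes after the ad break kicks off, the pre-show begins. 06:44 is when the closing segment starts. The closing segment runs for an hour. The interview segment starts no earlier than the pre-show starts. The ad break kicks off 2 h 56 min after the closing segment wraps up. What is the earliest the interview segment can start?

11:31

The closing segment ends at 06:44 + 60 min = 07:44.
The ad break starts at 07:44 + 176 min = 10:40.
The pre-show starts at 10:40 + 51 min = 11:31.
The interview segment is bounded by the pre-show, so the earliest it can start is 11:31.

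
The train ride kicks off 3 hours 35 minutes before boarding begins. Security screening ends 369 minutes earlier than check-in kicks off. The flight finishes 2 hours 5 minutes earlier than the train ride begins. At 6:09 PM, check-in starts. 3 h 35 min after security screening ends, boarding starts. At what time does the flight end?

9:55 AM

Security screening ends at 6:09 PM − 369 min = 12:00 PM.
Boarding starts at 12:00 PM + 215 min = 3:35 PM.
The train ride starts at 3:35 PM − 215 min = 12:00 PM.
The flight ends at 12:00 PM − 125 min = 9:55 AM.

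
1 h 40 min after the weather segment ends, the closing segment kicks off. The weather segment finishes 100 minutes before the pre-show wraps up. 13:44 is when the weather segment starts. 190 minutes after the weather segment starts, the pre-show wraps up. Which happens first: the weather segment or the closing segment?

The pre-show ends at 13:44 + 190 min = 16:54.
The weather segment ends at 16:54 − 100 min = 15:14.
The closing segment starts at 15:14 + 100 min = 16:54.
The weather segment starts at 13:44 and the closing segment starts at 16:54, so the weather segment is first.

the weather segment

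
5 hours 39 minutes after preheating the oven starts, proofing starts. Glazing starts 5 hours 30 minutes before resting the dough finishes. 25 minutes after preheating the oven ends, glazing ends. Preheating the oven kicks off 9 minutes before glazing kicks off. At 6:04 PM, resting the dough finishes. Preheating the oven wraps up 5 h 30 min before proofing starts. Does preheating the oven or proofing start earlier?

Glazing starts at 6:04 PM − 330 min = 12:34 PM.
Preheating the oven starts at 12:34 PM − 9 min = 12:25 PM.
Proofing starts at 12:25 PM + 339 min = 6:04 PM.
Preheating the oven starts at 12:25 PM and proofing starts at 6:04 PM, so preheating the oven is first.

preheating the oven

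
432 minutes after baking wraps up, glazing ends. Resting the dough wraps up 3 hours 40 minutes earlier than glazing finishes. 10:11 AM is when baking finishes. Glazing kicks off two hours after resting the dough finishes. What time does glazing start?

Glazing ends at 10:11 AM + 432 min = 5:23 PM.
Resting the dough ends at 5:23 PM − 220 min = 1:43 PM.
Glazing starts at 1:43 PM + 120 min = 3:43 PM.

3:43 PM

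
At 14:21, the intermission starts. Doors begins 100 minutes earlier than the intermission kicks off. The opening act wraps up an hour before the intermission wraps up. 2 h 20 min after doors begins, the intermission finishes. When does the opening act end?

14:01

Doors starts at 14:21 − 100 min = 12:41.
The intermission ends at 12:41 + 140 min = 15:01.
The opening act ends at 15:01 − 60 min = 14:01.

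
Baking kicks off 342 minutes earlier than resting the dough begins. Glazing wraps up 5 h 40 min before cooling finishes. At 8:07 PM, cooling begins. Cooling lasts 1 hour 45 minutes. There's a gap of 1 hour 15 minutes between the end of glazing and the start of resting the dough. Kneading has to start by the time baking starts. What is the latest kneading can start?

11:45 AM

Cooling ends at 8:07 PM + 105 min = 9:52 PM.
Glazing ends at 9:52 PM − 340 min = 4:12 PM.
Resting the dough starts at 4:12 PM + 75 min = 5:27 PM.
Baking starts at 5:27 PM − 342 min = 11:45 AM.
Kneading is bounded by baking, so the latest it can start is 11:45 AM.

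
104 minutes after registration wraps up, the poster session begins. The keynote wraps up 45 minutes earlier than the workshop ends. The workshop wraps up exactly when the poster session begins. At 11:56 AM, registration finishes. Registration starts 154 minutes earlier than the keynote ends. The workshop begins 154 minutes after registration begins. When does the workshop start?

The poster session starts at 11:56 AM + 104 min = 1:40 PM.
So the workshop ends at 1:40 PM.
The keynote ends at 1:40 PM − 45 min = 12:55 PM.
Registration starts at 12:55 PM − 154 min = 10:21 AM.
The workshop starts at 10:21 AM + 154 min = 12:55 PM.

12:55 PM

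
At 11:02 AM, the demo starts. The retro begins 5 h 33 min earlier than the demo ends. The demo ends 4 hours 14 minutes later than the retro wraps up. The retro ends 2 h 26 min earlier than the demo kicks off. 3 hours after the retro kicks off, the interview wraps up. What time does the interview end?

The retro ends at 11:02 AM − 146 min = 8:36 AM.
The demo ends at 8:36 AM + 254 min = 12:50 PM.
The retro starts at 12:50 PM − 333 min = 7:17 AM.
The interview ends at 7:17 AM + 180 min = 10:17 AM.

10:17 AM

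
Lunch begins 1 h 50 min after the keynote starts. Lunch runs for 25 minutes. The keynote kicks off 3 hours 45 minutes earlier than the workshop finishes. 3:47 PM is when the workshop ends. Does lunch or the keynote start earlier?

The keynote starts at 3:47 PM − 225 min = 12:02 PM.
Lunch starts at 12:02 PM + 110 min = 1:52 PM.
Lunch starts at 1:52 PM and the keynote starts at 12:02 PM, so the keynote is first.

the keynote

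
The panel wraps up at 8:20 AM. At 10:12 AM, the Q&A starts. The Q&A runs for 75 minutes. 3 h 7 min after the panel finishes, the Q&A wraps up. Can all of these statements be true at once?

The Q&A ends at 8:20 AM + 187 min = 11:27 AM.
The Q&A starts at 11:27 AM − 75 min = 10:12 AM.
That matches the stated 10:12 AM, so the schedule is consistent.

Yes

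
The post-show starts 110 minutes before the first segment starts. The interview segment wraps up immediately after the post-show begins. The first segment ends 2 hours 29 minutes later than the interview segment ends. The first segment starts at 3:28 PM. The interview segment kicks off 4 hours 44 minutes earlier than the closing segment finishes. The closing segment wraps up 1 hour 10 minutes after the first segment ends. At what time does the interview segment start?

The post-show starts at 3:28 PM − 110 min = 1:38 PM.
So the interview segment ends at 1:38 PM.
The first segment ends at 1:38 PM + 149 min = 4:07 PM.
The closing segment ends at 4:07 PM + 70 min = 5:17 PM.
The interview segment starts at 5:17 PM − 284 min = 12:33 PM.

12:33 PM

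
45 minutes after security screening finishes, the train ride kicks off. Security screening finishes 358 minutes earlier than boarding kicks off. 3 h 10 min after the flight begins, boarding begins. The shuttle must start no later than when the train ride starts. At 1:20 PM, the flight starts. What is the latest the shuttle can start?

11:17 AM

Boarding starts at 1:20 PM + 190 min = 4:30 PM.
Security screening ends at 4:30 PM − 358 min = 10:32 AM.
The train ride starts at 10:32 AM + 45 min = 11:17 AM.
The shuttle is bounded by the train ride, so the latest it can start is 11:17 AM.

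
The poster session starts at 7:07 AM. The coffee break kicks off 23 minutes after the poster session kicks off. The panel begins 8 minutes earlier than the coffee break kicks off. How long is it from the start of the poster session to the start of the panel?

The coffee break starts at 7:07 AM + 23 min = 7:30 AM.
The panel starts at 7:30 AM − 8 min = 7:22 AM.
From 7:07 AM to 7:22 AM is 15 minutes.

15 minutes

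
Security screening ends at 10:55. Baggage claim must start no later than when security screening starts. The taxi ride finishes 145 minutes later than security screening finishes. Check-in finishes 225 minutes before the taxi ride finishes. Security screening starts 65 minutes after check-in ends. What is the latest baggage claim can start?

The taxi ride ends at 10:55 + 145 min = 13:20.
Check-in ends at 13:20 − 225 min = 09:35.
Security screening starts at 09:35 + 65 min = 10:40.
Baggage claim is bounded by security screening, so the latest it can start is 10:40.

10:40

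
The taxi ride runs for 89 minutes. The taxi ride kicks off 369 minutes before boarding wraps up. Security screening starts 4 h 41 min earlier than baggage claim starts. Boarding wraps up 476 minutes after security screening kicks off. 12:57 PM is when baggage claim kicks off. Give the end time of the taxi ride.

11:32 AM

Security screening starts at 12:57 PM − 281 min = 8:16 AM.
Boarding ends at 8:16 AM + 476 min = 4:12 PM.
The taxi ride starts at 4:12 PM − 369 min = 10:03 AM.
The taxi ride ends at 10:03 AM + 89 min = 11:32 AM.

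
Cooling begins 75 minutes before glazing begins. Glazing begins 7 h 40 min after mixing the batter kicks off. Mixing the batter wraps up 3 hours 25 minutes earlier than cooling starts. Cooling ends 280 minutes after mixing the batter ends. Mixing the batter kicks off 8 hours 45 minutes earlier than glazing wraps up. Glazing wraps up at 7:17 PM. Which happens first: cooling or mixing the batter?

Mixing the batter starts at 7:17 PM − 525 min = 10:32 AM.
Glazing starts at 10:32 AM + 460 min = 6:12 PM.
Cooling starts at 6:12 PM − 75 min = 4:57 PM.
Cooling starts at 4:57 PM and mixing the batter starts at 10:32 AM, so mixing the batter is first.

mixing the batter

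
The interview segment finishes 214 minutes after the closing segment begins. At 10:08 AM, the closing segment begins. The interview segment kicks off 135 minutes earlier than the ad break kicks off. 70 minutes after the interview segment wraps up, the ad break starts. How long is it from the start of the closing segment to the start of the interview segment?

The interview segment ends at 10:08 AM + 214 min = 1:42 PM.
The ad break starts at 1:42 PM + 70 min = 2:52 PM.
The interview segment starts at 2:52 PM − 135 min = 12:37 PM.
From 10:08 AM to 12:37 PM is 2 hours 29 minutes.

2 hours 29 minutes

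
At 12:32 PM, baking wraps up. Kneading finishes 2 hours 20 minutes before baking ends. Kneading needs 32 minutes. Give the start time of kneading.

9:40 AM

Kneading ends at 12:32 PM − 140 min = 10:12 AM.
Kneading starts at 10:12 AM − 32 min = 9:40 AM.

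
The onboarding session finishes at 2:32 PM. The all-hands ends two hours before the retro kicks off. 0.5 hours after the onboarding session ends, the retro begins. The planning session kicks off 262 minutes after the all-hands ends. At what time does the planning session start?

The retro starts at 2:32 PM + 30 min = 3:02 PM.
The all-hands ends at 3:02 PM − 120 min = 1:02 PM.
The planning session starts at 1:02 PM + 262 min = 5:24 PM.

5:24 PM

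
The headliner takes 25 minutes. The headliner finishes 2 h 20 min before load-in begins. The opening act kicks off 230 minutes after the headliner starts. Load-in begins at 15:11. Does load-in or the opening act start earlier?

The headliner ends at 15:11 − 140 min = 12:51.
The headliner starts at 12:51 − 25 min = 12:26.
The opening act starts at 12:26 + 230 min = 16:16.
Load-in starts at 15:11 and the opening act starts at 16:16, so load-in is first.

load-in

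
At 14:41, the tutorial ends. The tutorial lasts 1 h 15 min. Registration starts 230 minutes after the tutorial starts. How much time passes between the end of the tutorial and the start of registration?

2 h 35 min

The tutorial starts at 14:41 − 75 min = 13:26.
Registration starts at 13:26 + 230 min = 17:16.
From 14:41 to 17:16 is 2 h 35 min.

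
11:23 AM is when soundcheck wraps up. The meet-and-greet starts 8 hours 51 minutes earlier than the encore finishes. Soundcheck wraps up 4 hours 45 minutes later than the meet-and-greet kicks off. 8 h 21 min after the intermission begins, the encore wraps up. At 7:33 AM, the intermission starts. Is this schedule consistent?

The encore ends at 7:33 AM + 501 min = 3:54 PM.
The meet-and-greet starts at 3:54 PM − 531 min = 7:03 AM.
Soundcheck ends at 7:03 AM + 285 min = 11:48 AM.
But soundcheck is also said to end at 11:23 AM — a 25-minute conflict.

No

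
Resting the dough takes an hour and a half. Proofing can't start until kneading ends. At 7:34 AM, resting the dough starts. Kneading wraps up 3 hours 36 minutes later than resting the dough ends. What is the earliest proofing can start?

Resting the dough ends at 7:34 AM + 90 min = 9:04 AM.
Kneading ends at 9:04 AM + 216 min = 12:40 PM.
Proofing is bounded by kneading, so the earliest it can start is 12:40 PM.

12:40 PM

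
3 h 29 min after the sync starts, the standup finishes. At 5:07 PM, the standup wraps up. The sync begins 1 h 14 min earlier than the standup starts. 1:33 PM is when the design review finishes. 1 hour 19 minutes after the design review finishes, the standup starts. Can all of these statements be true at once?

The standup starts at 1:33 PM + 79 min = 2:52 PM.
The sync starts at 2:52 PM − 74 min = 1:38 PM.
The standup ends at 1:38 PM + 209 min = 5:07 PM.
That matches the stated 5:07 PM, so the schedule is consistent.

Yes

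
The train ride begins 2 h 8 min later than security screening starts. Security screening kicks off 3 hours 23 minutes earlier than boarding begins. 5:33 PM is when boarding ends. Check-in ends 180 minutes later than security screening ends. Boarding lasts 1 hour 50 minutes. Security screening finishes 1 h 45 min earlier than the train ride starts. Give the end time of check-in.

Boarding starts at 5:33 PM − 110 min = 3:43 PM.
Security screening starts at 3:43 PM − 203 min = 12:20 PM.
The train ride starts at 12:20 PM + 128 min = 2:28 PM.
Security screening ends at 2:28 PM − 105 min = 12:43 PM.
Check-in ends at 12:43 PM + 180 min = 3:43 PM.

3:43 PM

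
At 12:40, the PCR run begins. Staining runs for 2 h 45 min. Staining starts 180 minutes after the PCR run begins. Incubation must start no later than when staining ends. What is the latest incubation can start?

18:25

Staining starts at 12:40 + 180 min = 15:40.
Staining ends at 15:40 + 165 min = 18:25.
Incubation is bounded by staining, so the latest it can start is 18:25.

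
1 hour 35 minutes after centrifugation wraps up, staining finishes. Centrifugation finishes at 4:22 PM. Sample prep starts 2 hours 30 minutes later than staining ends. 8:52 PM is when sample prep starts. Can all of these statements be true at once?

No

Staining ends at 4:22 PM + 95 min = 5:57 PM.
Sample prep starts at 5:57 PM + 150 min = 8:27 PM.
But sample prep is also said to start at 8:52 PM — a 25-minute conflict.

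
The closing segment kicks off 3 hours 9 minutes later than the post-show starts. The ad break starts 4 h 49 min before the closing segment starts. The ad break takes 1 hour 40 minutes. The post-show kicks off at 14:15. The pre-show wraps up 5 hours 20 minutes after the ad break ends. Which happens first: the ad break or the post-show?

The closing segment starts at 14:15 + 189 min = 17:24.
The ad break starts at 17:24 − 289 min = 12:35.
The ad break starts at 12:35 and the post-show starts at 14:15, so the ad break is first.

the ad break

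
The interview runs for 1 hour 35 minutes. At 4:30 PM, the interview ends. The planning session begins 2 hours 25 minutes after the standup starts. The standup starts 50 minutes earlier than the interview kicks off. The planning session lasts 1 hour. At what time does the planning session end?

The interview starts at 4:30 PM − 95 min = 2:55 PM.
The standup starts at 2:55 PM − 50 min = 2:05 PM.
The planning session starts at 2:05 PM + 145 min = 4:30 PM.
The planning session ends at 4:30 PM + 60 min = 5:30 PM.

5:30 PM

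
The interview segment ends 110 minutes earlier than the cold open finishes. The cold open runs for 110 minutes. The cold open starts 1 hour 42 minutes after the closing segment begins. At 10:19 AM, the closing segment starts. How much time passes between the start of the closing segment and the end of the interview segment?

1 h 42 min

The cold open starts at 10:19 AM + 102 min = 12:01 PM.
The cold open ends at 12:01 PM + 110 min = 1:51 PM.
The interview segment ends at 1:51 PM − 110 min = 12:01 PM.
From 10:19 AM to 12:01 PM is 1 h 42 min.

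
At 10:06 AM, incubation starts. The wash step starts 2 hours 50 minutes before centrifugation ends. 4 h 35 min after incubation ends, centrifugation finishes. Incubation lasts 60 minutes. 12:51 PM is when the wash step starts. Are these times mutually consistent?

Incubation ends at 10:06 AM + 60 min = 11:06 AM.
Centrifugation ends at 11:06 AM + 275 min = 3:41 PM.
The wash step starts at 3:41 PM − 170 min = 12:51 PM.
That matches the stated 12:51 PM, so the schedule is consistent.

Yes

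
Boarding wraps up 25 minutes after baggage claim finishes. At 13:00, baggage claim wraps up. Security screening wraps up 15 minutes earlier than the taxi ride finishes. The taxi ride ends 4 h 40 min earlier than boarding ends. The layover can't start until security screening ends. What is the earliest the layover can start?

Boarding ends at 13:00 + 25 min = 13:25.
The taxi ride ends at 13:25 − 280 min = 08:45.
Security screening ends at 08:45 − 15 min = 08:30.
The layover is bounded by security screening, so the earliest it can start is 08:30.

08:30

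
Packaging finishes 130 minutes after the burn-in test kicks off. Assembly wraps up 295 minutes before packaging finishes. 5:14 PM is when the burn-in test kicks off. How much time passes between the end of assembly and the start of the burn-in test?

2 hours 45 minutes

Packaging ends at 5:14 PM + 130 min = 7:24 PM.
Assembly ends at 7:24 PM − 295 min = 2:29 PM.
From 2:29 PM to 5:14 PM is 2 hours 45 minutes.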